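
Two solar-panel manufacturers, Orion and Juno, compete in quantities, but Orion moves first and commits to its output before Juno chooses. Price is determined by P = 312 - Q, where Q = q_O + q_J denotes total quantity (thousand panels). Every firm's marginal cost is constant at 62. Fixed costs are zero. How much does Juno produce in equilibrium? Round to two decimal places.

The follower Juno best-responds to any q_O: π_J = (312 - Q)q_J - 62q_J.
Setting the follower's marginal profit to zero, 250 - q_O - 2q_J = 0, i.e. q_J = (250 - q_O)/2.
Orion substitutes q_J(q_O) into its own profit: π_O = q_O(312 - q_O - (250 - q_O)/2) - 62q_O = (187 - (1/2)q_O)q_O - 62q_O.
Maximising: ∂π_O/∂q_O = 125 - q_O = 0, giving q_O = 125.
Then q_J = (250 - 125)/2 = 125/2.

62.50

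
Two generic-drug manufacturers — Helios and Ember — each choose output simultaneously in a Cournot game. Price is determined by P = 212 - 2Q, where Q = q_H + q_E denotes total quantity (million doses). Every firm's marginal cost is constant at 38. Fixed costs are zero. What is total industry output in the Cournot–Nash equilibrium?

A representative firm's profit is π_i = q_i(212 - 2Q) - 38q_i.
First-order condition (treating rivals' output as given): 174 - 4q_i - 2q_j = 0.
With identical firms every q_j equals q_i, so q_j = q_i and 174 = 6q_i, giving q_i = 29.
Total output Q = 29 + 29 = 58.

58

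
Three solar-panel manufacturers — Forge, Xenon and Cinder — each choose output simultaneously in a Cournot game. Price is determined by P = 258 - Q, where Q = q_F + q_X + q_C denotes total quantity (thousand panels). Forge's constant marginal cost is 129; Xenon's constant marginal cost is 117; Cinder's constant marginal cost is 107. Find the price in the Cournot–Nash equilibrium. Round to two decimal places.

152.75

Forge's profit: π_F = (258 - Q)q_F - (129q_F). Setting ∂π_F/∂q_F = 0: 129 - 2q_F - (q_X + q_C) = 0.
Xenon's first-order condition: 141 - 2q_X - (q_F + q_C) = 0.
Cinder's first-order condition: 151 - 2q_C - (q_F + q_X) = 0.
Adding the 3 first-order conditions: 421 − 4Q = 0, so Q = 421/4.
Back-substituting: q_F = (129 − 421/4) = 95/4, q_X = (141 − 421/4) = 143/4, q_C = (151 − 421/4) = 183/4.
Total output Q = 421/4, so price P = 258 - 421/4 = 611/4.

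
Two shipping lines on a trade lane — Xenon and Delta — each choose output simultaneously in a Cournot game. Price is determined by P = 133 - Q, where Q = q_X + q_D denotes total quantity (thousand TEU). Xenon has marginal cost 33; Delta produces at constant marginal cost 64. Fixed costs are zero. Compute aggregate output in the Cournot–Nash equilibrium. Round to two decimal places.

56.33

Xenon's profit: π_X = (133 - Q)q_X - (33q_X). Setting ∂π_X/∂q_X = 0: 100 - 2q_X - (q_D) = 0.
Delta's profit: π_D = (133 - Q)q_D - (64q_D). Setting ∂π_D/∂q_D = 0: 69 - 2q_D - (q_X) = 0.
Rearranging gives the reaction functions q_X = (100 - q_D)/2 and q_D = (69 - q_X)/2.
Solving the pair: q_X = 131/3, q_D = 38/3.
Total output Q = 131/3 + 38/3 = 169/3.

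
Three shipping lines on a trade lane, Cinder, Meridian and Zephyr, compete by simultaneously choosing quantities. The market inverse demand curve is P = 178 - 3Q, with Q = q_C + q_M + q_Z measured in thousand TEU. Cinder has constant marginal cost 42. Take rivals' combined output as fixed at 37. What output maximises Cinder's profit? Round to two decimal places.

With rivals' combined output fixed at 37, Cinder's profit is π_C = (178 - 3·37 - 3q_C)q_C - (42q_C) = (67 - 3q_C)q_C - (42q_C).
∂π_C/∂q_C = 25 - 6q_C = 0, so q_C = 25/6.

4.17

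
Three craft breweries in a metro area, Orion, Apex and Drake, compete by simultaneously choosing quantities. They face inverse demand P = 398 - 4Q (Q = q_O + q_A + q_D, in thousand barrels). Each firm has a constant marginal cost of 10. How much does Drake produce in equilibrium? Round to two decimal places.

A representative firm's profit is π_i = q_i(398 - 4Q) - 10q_i.
First-order condition (treating rivals' output as given): 388 - 8q_i - 4·Σ_{j≠i} q_j = 0.
With identical firms every q_j equals q_i, so Σ_{j≠i} q_j = 2q_i and 388 = 16q_i, giving q_i = 97/4.

24.25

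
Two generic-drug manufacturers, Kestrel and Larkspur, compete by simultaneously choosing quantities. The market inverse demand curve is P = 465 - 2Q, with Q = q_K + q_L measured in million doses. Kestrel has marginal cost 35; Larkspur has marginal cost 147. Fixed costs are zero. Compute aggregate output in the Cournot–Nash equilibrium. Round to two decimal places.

124.67

Kestrel's profit: π_K = (465 - 2Q)q_K - (35q_K). Setting ∂π_K/∂q_K = 0: 430 - 4q_K - 2(q_L) = 0.
Larkspur's profit: π_L = (465 - 2Q)q_L - (147q_L). Setting ∂π_L/∂q_L = 0: 318 - 4q_L - 2(q_K) = 0.
Rearranging gives the reaction functions q_K = (430 - 2q_L)/4 and q_L = (318 - 2q_K)/4.
Solving the pair: q_K = 271/3, q_L = 103/3.
Total output Q = 271/3 + 103/3 = 374/3.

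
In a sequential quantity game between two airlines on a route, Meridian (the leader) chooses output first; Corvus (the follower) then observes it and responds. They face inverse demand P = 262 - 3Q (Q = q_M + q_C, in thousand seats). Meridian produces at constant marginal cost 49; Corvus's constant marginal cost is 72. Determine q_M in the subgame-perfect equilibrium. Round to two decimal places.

39.33

Solve by backward induction. Given q_M, the follower Corvus maximises π_C = (262 - 3q_M - 3q_C)q_C - 72q_C.
Setting the follower's marginal profit to zero, 190 - 3q_M - 6q_C = 0, i.e. q_C = (190 - 3q_M)/6.
Meridian substitutes q_C(q_M) into its own profit: π_M = q_M(262 - 3q_M - (190 - 3q_M)/2) - 49q_M = (167 - (3/2)q_M)q_M - 49q_M.
Leader FOC: 118 - 3q_M = 0, so q_M = 118/3.
Then q_C = (190 - 3·(118/3))/6 = 12.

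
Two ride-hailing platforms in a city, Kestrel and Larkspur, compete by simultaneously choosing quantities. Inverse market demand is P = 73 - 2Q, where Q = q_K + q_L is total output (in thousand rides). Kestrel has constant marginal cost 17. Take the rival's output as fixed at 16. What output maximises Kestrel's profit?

6

With the rival's output fixed at 16, Kestrel's profit is π_K = (73 - 2·16 - 2q_K)q_K - (17q_K) = (41 - 2q_K)q_K - (17q_K).
∂π_K/∂q_K = 24 - 4q_K = 0, so q_K = 6.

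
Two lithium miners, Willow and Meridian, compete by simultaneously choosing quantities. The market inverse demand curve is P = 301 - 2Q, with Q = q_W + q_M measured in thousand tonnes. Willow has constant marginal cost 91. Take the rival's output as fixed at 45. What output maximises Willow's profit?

30

With the rival's output fixed at 45, Willow's profit is π_W = (301 - 2·45 - 2q_W)q_W - (91q_W) = (211 - 2q_W)q_W - (91q_W).
∂π_W/∂q_W = 120 - 4q_W = 0, so q_W = 30.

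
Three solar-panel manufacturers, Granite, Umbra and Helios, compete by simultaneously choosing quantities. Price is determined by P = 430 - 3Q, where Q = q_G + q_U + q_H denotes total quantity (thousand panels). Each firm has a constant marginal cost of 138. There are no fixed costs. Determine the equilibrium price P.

211

A representative firm's profit is π_i = q_i(430 - 3Q) - 138q_i.
Setting ∂π_i/∂q_i = 0 with rivals' quantities fixed: 292 - 6q_i - 3·Σ_{j≠i} q_j = 0.
With identical firms every q_j equals q_i, so Σ_{j≠i} q_j = 2q_i and 292 = 12q_i, giving q_i = 73/3.
Total output Q = 73, so price P = 430 - 3·73 = 211.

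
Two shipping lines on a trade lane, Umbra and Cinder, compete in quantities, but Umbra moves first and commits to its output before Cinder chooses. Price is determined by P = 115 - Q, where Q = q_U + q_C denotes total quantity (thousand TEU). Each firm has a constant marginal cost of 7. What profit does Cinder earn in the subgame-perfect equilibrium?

Solve by backward induction. Given q_U, the follower Cinder maximises π_C = (115 - q_U - q_C)q_C - 7q_C.
Setting the follower's marginal profit to zero, 108 - q_U - 2q_C = 0, i.e. q_C = (108 - q_U)/2.
The leader anticipates this reaction. Substituting into P = 115 - Q gives P = 61 - (1/2)q_U, so π_U = (61 - (1/2)q_U)q_U - 7q_U.
The leader's first-order condition 54 - q_U = 0 yields q_U = 54.
Then q_C = (108 - 54)/2 = 27.
Price P = 115 - 81 = 34.
Cinder's profit: (34 - 7)·27 = 729.

729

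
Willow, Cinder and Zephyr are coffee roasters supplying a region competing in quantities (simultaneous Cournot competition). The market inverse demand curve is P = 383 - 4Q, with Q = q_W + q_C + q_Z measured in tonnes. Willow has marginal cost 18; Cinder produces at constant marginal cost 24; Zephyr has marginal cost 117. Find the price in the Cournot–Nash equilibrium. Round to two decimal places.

Willow's profit: π_W = (383 - 4Q)q_W - (18q_W). Setting ∂π_W/∂q_W = 0: 365 - 8q_W - 4(q_C + q_Z) = 0.
Cinder's first-order condition: 359 - 8q_C - 4(q_W + q_Z) = 0.
Zephyr's first-order condition: 266 - 8q_Z - 4(q_W + q_C) = 0.
Adding the 3 first-order conditions: 990 − 16Q = 0, so Q = 495/8.
Back-substituting: q_W = (365 − 495/2)/4 = 235/8, q_C = (359 − 495/2)/4 = 223/8, q_Z = (266 − 495/2)/4 = 37/8.
Total output Q = 495/8, so price P = 383 - 4·(495/8) = 271/2.

135.50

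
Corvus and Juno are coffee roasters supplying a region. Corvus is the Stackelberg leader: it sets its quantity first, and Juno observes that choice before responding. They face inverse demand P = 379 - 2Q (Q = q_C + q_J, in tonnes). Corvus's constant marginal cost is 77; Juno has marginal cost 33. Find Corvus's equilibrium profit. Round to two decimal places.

4160.25

Solve by backward induction. Given q_C, the follower Juno maximises π_J = (379 - 2q_C - 2q_J)q_J - 33q_J.
Setting the follower's marginal profit to zero, 346 - 2q_C - 4q_J = 0, i.e. q_J = (346 - 2q_C)/4.
The leader anticipates this reaction. Substituting into P = 379 - 2Q gives P = 206 - q_C, so π_C = (206 - q_C)q_C - 77q_C.
Leader FOC: 129 - 2q_C = 0, so q_C = 129/2.
Then q_J = (346 - 2·(129/2))/4 = 217/4.
Price P = 379 - 2·(475/4) = 283/2.
Corvus's profit: (283/2 - 77)·(129/2) = 4160.2500.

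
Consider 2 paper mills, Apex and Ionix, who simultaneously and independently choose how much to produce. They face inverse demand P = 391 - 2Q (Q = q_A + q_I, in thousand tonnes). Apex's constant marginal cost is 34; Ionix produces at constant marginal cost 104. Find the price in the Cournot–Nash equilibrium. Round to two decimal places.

176.33

Apex's profit: π_A = (391 - 2Q)q_A - (34q_A). Setting ∂π_A/∂q_A = 0: 357 - 4q_A - 2(q_I) = 0.
Ionix's profit: π_I = (391 - 2Q)q_I - (104q_I). Setting ∂π_I/∂q_I = 0: 287 - 4q_I - 2(q_A) = 0.
So q_A = (357 - 2q_I)/4 and q_I = (287 - 2q_A)/4.
Substituting one into the other gives q_A = 427/6 and q_I = 217/6.
Total output Q = 322/3, so price P = 391 - 2·(322/3) = 529/3.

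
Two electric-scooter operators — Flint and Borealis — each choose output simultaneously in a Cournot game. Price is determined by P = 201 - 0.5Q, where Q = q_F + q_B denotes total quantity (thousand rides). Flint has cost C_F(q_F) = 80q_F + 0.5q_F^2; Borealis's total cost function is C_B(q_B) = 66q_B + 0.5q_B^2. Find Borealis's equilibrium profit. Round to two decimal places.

Flint's profit: π_F = (201 - 0.5Q)q_F - (80q_F + (1/2)q_F²). Setting ∂π_F/∂q_F = 0: 121 - 2q_F - (1/2)(q_B) = 0.
Borealis's profit: π_B = (201 - 0.5Q)q_B - (66q_B + (1/2)q_B²). Setting ∂π_B/∂q_B = 0: 135 - 2q_B - (1/2)(q_F) = 0.
So q_F = (121 - (1/2)q_B)/2 and q_B = (135 - (1/2)q_F)/2.
Substituting one into the other gives q_F = 698/15 and q_B = 838/15.
Price P = 201 - (1/2)·(512/5) = 749/5.
Borealis's profit: (749/5)·(838/15) - 66·(838/15) - (1/2)(838/15)² = 3121.0844.

3121.08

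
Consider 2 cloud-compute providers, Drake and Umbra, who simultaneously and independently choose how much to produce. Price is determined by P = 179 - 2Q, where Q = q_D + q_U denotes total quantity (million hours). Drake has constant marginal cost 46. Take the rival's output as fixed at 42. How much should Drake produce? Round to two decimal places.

With the rival's output fixed at 42, Drake's profit is π_D = (179 - 2·42 - 2q_D)q_D - (46q_D) = (95 - 2q_D)q_D - (46q_D).
∂π_D/∂q_D = 49 - 4q_D = 0, so q_D = 49/4.

12.25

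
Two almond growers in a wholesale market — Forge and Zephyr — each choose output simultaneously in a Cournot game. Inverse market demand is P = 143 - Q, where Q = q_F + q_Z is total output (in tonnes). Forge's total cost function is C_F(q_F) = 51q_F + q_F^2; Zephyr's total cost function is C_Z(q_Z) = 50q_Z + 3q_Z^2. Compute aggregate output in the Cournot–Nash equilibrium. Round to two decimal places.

29.77

Forge's profit: π_F = (143 - Q)q_F - (51q_F + q_F²). Setting ∂π_F/∂q_F = 0: 92 - 4q_F - (q_Z) = 0.
Zephyr's profit: π_Z = (143 - Q)q_Z - (50q_Z + 3q_Z²). Setting ∂π_Z/∂q_Z = 0: 93 - 8q_Z - (q_F) = 0.
So q_F = (92 - q_Z)/4 and q_Z = (93 - q_F)/8.
Substituting one into the other gives q_F = 643/31 and q_Z = 280/31.
Total output Q = 643/31 + 280/31 = 923/31.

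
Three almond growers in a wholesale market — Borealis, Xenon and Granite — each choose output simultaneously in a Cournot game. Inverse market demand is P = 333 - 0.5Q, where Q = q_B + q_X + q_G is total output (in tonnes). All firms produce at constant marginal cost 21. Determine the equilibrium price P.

99

A representative firm's profit is π_i = q_i(333 - 0.5Q) - 21q_i.
Setting ∂π_i/∂q_i = 0 with rivals' quantities fixed: 312 - q_i - (1/2)·Σ_{j≠i} q_j = 0.
By symmetry each firm produces the same amount; substituting Σ_{j≠i} q_j = 2q_i yields q_i = 312/2 = 156.
Total output Q = 468, so price P = 333 - (1/2)·468 = 99.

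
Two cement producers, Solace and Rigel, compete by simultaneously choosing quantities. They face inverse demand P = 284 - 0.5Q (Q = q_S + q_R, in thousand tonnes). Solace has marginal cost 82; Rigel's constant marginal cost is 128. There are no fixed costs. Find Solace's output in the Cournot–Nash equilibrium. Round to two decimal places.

Solace's profit: π_S = (284 - 0.5Q)q_S - (82q_S). Setting ∂π_S/∂q_S = 0: 202 - q_S - (1/2)(q_R) = 0.
Rigel's first-order condition: 156 - q_R - (1/2)(q_S) = 0.
So q_S = (202 - (1/2)q_R) and q_R = (156 - (1/2)q_S).
Substituting one into the other gives q_S = 496/3 and q_R = 220/3.

165.33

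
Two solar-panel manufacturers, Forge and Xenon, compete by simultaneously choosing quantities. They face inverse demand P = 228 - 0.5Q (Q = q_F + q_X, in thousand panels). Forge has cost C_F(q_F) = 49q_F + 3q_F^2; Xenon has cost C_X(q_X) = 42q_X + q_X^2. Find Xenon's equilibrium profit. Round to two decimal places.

Forge's profit: π_F = (228 - 0.5Q)q_F - (49q_F + 3q_F²). Setting ∂π_F/∂q_F = 0: 179 - 7q_F - (1/2)(q_X) = 0.
Xenon's first-order condition: 186 - 3q_X - (1/2)(q_F) = 0.
So q_F = (179 - (1/2)q_X)/7 and q_X = (186 - (1/2)q_F)/3.
Substituting one into the other gives q_F = 1776/83 and q_X = 58.4337.
Price P = 228 - (1/2)·79.8313 = 188.0843.
Xenon's profit: 188.0843·58.4337 - 42·58.4337 - 58.4337² = 5121.7521.

5121.75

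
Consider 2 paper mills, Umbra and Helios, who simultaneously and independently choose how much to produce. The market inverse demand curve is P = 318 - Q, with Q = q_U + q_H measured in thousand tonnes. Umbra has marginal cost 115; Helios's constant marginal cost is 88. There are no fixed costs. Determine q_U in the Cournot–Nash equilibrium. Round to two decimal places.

58.67

Umbra's profit: π_U = (318 - Q)q_U - (115q_U). Setting ∂π_U/∂q_U = 0: 203 - 2q_U - (q_H) = 0.
Helios's first-order condition: 230 - 2q_H - (q_U) = 0.
So q_U = (203 - q_H)/2 and q_H = (230 - q_U)/2.
Solving the pair: q_U = 176/3, q_H = 257/3.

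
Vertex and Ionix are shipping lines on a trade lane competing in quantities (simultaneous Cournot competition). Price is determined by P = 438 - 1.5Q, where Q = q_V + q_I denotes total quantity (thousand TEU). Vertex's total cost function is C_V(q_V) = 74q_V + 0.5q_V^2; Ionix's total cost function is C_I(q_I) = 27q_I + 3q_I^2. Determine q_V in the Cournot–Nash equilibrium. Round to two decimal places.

Vertex's profit: π_V = (438 - 1.5Q)q_V - (74q_V + (1/2)q_V²). Setting ∂π_V/∂q_V = 0: 364 - 4q_V - (3/2)(q_I) = 0.
Ionix's first-order condition: 411 - 9q_I - (3/2)(q_V) = 0.
So q_V = (364 - (3/2)q_I)/4 and q_I = (411 - (3/2)q_V)/9.
Solving the pair: q_V = 394/5, q_I = 488/15.

78.80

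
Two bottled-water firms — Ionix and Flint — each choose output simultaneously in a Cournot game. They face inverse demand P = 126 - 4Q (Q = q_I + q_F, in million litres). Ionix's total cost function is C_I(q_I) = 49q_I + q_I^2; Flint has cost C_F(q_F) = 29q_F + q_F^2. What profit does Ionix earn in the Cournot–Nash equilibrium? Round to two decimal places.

Ionix's profit: π_I = (126 - 4Q)q_I - (49q_I + q_I²). Setting ∂π_I/∂q_I = 0: 77 - 10q_I - 4(q_F) = 0.
Flint's profit: π_F = (126 - 4Q)q_F - (29q_F + q_F²). Setting ∂π_F/∂q_F = 0: 97 - 10q_F - 4(q_I) = 0.
Best responses: q_I = (77 - 4q_F)/10, q_F = (97 - 4q_I)/10.
Substituting one into the other gives q_I = 191/42 and q_F = 331/42.
Price P = 126 - 4·(87/7) = 534/7.
Ionix's profit: (534/7)·(191/42) - 49·(191/42) - (191/42)² = 103.4042.

103.40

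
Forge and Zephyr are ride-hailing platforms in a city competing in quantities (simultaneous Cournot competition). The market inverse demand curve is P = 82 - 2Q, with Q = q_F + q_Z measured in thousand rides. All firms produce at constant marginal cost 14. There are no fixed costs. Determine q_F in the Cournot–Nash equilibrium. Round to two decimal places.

Each firm earns π_i = (82 - 2Q)q_i - 14q_i.
Setting ∂π_i/∂q_i = 0 with rivals' quantities fixed: 68 - 4q_i - 2q_j = 0.
By symmetry each firm produces the same amount; substituting q_j = q_i yields q_i = 68/6 = 34/3.

11.33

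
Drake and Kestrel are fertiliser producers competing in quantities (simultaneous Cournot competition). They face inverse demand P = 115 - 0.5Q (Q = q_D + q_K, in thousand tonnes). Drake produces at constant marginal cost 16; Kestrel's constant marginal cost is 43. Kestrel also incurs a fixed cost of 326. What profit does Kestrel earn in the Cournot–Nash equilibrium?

Drake's profit: π_D = (115 - 0.5Q)q_D - (16q_D). Setting ∂π_D/∂q_D = 0: 99 - q_D - (1/2)(q_K) = 0.
Kestrel's first-order condition: 72 - q_K - (1/2)(q_D) = 0.
So q_D = (99 - (1/2)q_K) and q_K = (72 - (1/2)q_D).
Solving the pair: q_D = 84, q_K = 30.
Price P = 115 - (1/2)·114 = 58.
Kestrel's profit: (58 - 43)·30 - 326 = 124.

124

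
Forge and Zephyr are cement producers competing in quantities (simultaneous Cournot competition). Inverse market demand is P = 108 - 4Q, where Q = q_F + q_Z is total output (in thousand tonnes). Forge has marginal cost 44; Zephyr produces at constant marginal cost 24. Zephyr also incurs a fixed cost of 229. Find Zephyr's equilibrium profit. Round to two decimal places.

Forge's profit: π_F = (108 - 4Q)q_F - (44q_F). Setting ∂π_F/∂q_F = 0: 64 - 8q_F - 4(q_Z) = 0.
Zephyr's first-order condition: 84 - 8q_Z - 4(q_F) = 0.
Best responses: q_F = (64 - 4q_Z)/8, q_Z = (84 - 4q_F)/8.
Substituting one into the other gives q_F = 11/3 and q_Z = 26/3.
Price P = 108 - 4·(37/3) = 176/3.
Zephyr's profit: (176/3 - 24)·(26/3) - 229 = 643/9.

71.44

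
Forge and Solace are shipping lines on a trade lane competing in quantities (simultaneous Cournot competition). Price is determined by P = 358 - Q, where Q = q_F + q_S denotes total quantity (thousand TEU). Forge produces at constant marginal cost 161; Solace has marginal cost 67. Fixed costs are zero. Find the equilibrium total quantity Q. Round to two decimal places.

Forge's profit: π_F = (358 - Q)q_F - (161q_F). Setting ∂π_F/∂q_F = 0: 197 - 2q_F - (q_S) = 0.
Solace's first-order condition: 291 - 2q_S - (q_F) = 0.
Rearranging gives the reaction functions q_F = (197 - q_S)/2 and q_S = (291 - q_F)/2.
Substituting one into the other gives q_F = 103/3 and q_S = 385/3.
Total output Q = 103/3 + 385/3 = 488/3.

162.67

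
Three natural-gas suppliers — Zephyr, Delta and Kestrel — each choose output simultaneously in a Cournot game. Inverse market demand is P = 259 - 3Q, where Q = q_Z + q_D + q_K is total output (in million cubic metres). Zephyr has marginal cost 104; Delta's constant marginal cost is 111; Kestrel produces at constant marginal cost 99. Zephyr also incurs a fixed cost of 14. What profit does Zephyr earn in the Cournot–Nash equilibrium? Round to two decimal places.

499.52

Zephyr's profit: π_Z = (259 - 3Q)q_Z - (104q_Z). Setting ∂π_Z/∂q_Z = 0: 155 - 6q_Z - 3(q_D + q_K) = 0.
Delta's first-order condition: 148 - 6q_D - 3(q_Z + q_K) = 0.
Kestrel's first-order condition: 160 - 6q_K - 3(q_Z + q_D) = 0.
Adding the 3 first-order conditions: 463 − 12Q = 0, so Q = 463/12.
Back-substituting: q_Z = (155 − 463/4)/3 = 157/12, q_D = (148 − 463/4)/3 = 43/4, q_K = (160 − 463/4)/3 = 59/4.
Price P = 259 - 3·(463/12) = 573/4.
Zephyr's profit: (573/4 - 104)·(157/12) - 14 = 499.5208.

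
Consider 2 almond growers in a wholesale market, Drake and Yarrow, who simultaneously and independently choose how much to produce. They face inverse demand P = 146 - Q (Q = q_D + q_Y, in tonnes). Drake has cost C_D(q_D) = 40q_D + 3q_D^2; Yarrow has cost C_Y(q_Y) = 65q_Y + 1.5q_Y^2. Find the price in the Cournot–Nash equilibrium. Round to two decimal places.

Drake's profit: π_D = (146 - Q)q_D - (40q_D + 3q_D²). Setting ∂π_D/∂q_D = 0: 106 - 8q_D - (q_Y) = 0.
Yarrow's first-order condition: 81 - 5q_Y - (q_D) = 0.
Rearranging gives the reaction functions q_D = (106 - q_Y)/8 and q_Y = (81 - q_D)/5.
Solving the pair: q_D = 449/39, q_Y = 542/39.
Total output Q = 991/39, so price P = 146 - 991/39 = 120.5897.

120.59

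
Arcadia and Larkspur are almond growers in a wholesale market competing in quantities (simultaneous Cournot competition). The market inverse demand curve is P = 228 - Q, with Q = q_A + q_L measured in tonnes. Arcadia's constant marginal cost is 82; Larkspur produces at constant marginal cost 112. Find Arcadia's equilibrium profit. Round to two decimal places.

Arcadia's profit: π_A = (228 - Q)q_A - (82q_A). Setting ∂π_A/∂q_A = 0: 146 - 2q_A - (q_L) = 0.
Larkspur's profit: π_L = (228 - Q)q_L - (112q_L). Setting ∂π_L/∂q_L = 0: 116 - 2q_L - (q_A) = 0.
Rearranging gives the reaction functions q_A = (146 - q_L)/2 and q_L = (116 - q_A)/2.
Substituting one into the other gives q_A = 176/3 and q_L = 86/3.
Price P = 228 - 262/3 = 422/3.
Arcadia's profit: (422/3 - 82)·(176/3) = 3441.7778.

3441.78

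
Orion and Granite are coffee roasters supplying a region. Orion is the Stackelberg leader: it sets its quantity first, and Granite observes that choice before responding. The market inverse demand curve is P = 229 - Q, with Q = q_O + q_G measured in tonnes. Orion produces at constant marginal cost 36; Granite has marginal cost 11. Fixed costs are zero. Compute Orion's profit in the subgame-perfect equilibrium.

The follower Granite best-responds to any q_O: π_G = (229 - Q)q_G - 11q_G.
Setting the follower's marginal profit to zero, 218 - q_O - 2q_G = 0, i.e. q_G = (218 - q_O)/2.
Orion substitutes q_G(q_O) into its own profit: π_O = q_O(229 - q_O - (218 - q_O)/2) - 36q_O = (120 - (1/2)q_O)q_O - 36q_O.
Maximising: ∂π_O/∂q_O = 84 - q_O = 0, giving q_O = 84.
Then q_G = (218 - 84)/2 = 67.
Price P = 229 - 151 = 78.
Orion's profit: (78 - 36)·84 = 3528.

3528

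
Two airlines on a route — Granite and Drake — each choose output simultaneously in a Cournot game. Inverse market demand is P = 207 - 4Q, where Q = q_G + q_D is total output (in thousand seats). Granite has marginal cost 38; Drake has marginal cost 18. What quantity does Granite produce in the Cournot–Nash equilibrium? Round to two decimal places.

Granite's profit: π_G = (207 - 4Q)q_G - (38q_G). Setting ∂π_G/∂q_G = 0: 169 - 8q_G - 4(q_D) = 0.
Drake's profit: π_D = (207 - 4Q)q_D - (18q_D). Setting ∂π_D/∂q_D = 0: 189 - 8q_D - 4(q_G) = 0.
Rearranging gives the reaction functions q_G = (169 - 4q_D)/8 and q_D = (189 - 4q_G)/8.
Substituting one into the other gives q_G = 149/12 and q_D = 209/12.

12.42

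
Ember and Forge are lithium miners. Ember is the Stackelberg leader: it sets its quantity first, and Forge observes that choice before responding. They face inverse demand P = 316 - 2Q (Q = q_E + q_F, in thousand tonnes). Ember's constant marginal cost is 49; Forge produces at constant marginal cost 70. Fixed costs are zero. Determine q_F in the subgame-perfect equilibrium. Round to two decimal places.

25.50

Solve by backward induction. Given q_E, the follower Forge maximises π_F = (316 - 2q_E - 2q_F)q_F - 70q_F.
Follower FOC: 246 - 2q_E - 4q_F = 0, so q_F(q_E) = (246 - 2q_E)/4.
The leader anticipates this reaction. Substituting into P = 316 - 2Q gives P = 193 - q_E, so π_E = (193 - q_E)q_E - 49q_E.
The leader's first-order condition 144 - 2q_E = 0 yields q_E = 72.
Then q_F = (246 - 2·72)/4 = 51/2.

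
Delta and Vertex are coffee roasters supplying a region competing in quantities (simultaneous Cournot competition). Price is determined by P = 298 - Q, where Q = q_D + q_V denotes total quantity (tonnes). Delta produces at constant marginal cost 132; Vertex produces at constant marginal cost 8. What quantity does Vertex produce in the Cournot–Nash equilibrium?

Delta's profit: π_D = (298 - Q)q_D - (132q_D). Setting ∂π_D/∂q_D = 0: 166 - 2q_D - (q_V) = 0.
Vertex's profit: π_V = (298 - Q)q_V - (8q_V). Setting ∂π_V/∂q_V = 0: 290 - 2q_V - (q_D) = 0.
Rearranging gives the reaction functions q_D = (166 - q_V)/2 and q_V = (290 - q_D)/2.
Substituting one into the other gives q_D = 14 and q_V = 138.

138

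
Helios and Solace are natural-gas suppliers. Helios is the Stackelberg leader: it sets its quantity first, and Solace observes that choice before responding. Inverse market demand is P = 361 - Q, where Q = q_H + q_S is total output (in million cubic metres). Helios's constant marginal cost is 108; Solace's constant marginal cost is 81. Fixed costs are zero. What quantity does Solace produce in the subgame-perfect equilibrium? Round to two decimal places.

83.50

The follower Solace best-responds to any q_H: π_S = (361 - Q)q_S - 81q_S.
Setting the follower's marginal profit to zero, 280 - q_H - 2q_S = 0, i.e. q_S = (280 - q_H)/2.
The leader anticipates this reaction. Substituting into P = 361 - Q gives P = 221 - (1/2)q_H, so π_H = (221 - (1/2)q_H)q_H - 108q_H.
Maximising: ∂π_H/∂q_H = 113 - q_H = 0, giving q_H = 113.
Then q_S = (280 - 113)/2 = 167/2.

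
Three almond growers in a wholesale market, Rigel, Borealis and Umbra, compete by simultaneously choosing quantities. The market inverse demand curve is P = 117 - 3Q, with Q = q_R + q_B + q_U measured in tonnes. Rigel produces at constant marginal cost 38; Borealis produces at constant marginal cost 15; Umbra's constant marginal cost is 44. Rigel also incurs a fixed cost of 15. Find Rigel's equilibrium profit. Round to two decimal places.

65.08

Rigel's profit: π_R = (117 - 3Q)q_R - (38q_R). Setting ∂π_R/∂q_R = 0: 79 - 6q_R - 3(q_B + q_U) = 0.
Borealis's first-order condition: 102 - 6q_B - 3(q_R + q_U) = 0.
Umbra's first-order condition: 73 - 6q_U - 3(q_R + q_B) = 0.
Adding the 3 conditions: 254 − 6Q − 6Q = 0, i.e. Q = 127/6.
Back-substituting: q_R = (79 − 127/2)/3 = 31/6, q_B = (102 − 127/2)/3 = 77/6, q_U = (73 − 127/2)/3 = 19/6.
Price P = 117 - 3·(127/6) = 107/2.
Rigel's profit: (107/2 - 38)·(31/6) - 15 = 781/12.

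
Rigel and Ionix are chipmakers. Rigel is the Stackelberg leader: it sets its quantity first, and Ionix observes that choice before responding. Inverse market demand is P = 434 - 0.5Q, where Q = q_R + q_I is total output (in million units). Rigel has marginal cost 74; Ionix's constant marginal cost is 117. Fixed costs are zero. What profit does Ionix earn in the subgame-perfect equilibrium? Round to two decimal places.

Solve by backward induction. Given q_R, the follower Ionix maximises π_I = (434 - (1/2)q_R - (1/2)q_I)q_I - 117q_I.
Follower FOC: 317 - (1/2)q_R - q_I = 0, so q_I(q_R) = (317 - (1/2)q_R).
The leader anticipates this reaction. Substituting into P = 434 - 0.5Q gives P = 551/2 - (1/4)q_R, so π_R = (551/2 - (1/4)q_R)q_R - 74q_R.
Leader FOC: 403/2 - (1/2)q_R = 0, so q_R = 403.
Then q_I = (317 - (1/2)·403) = 231/2.
Price P = 434 - (1/2)·(1037/2) = 699/4.
Ionix's profit: (699/4 - 117)·(231/2) = 6670.1250.

6670.13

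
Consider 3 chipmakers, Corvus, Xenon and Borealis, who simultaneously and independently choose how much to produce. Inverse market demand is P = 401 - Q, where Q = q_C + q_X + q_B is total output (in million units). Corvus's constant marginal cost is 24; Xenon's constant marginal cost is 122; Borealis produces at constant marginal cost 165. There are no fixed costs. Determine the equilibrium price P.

178

Corvus's profit: π_C = (401 - Q)q_C - (24q_C). Setting ∂π_C/∂q_C = 0: 377 - 2q_C - (q_X + q_B) = 0.
Xenon's profit: π_X = (401 - Q)q_X - (122q_X). Setting ∂π_X/∂q_X = 0: 279 - 2q_X - (q_C + q_B) = 0.
Borealis's first-order condition: 236 - 2q_B - (q_C + q_X) = 0.
Adding the 3 first-order conditions: 892 − 4Q = 0, so Q = 223.
Back-substituting: q_C = (377 − 223) = 154, q_X = (279 − 223) = 56, q_B = (236 − 223) = 13.
Total output Q = 223, so price P = 401 - 223 = 178.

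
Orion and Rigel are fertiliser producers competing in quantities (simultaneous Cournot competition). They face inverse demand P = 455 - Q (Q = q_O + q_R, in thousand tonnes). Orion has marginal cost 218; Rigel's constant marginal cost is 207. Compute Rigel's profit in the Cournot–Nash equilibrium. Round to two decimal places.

7453.44

Orion's profit: π_O = (455 - Q)q_O - (218q_O). Setting ∂π_O/∂q_O = 0: 237 - 2q_O - (q_R) = 0.
Rigel's first-order condition: 248 - 2q_R - (q_O) = 0.
Best responses: q_O = (237 - q_R)/2, q_R = (248 - q_O)/2.
Solving the pair: q_O = 226/3, q_R = 259/3.
Price P = 455 - 485/3 = 880/3.
Rigel's profit: (880/3 - 207)·(259/3) = 7453.4444.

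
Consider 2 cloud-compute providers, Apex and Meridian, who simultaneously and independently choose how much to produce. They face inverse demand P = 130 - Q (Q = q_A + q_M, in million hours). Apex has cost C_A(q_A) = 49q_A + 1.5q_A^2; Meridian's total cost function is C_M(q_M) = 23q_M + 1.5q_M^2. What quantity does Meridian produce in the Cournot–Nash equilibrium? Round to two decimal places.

18.92

Apex's profit: π_A = (130 - Q)q_A - (49q_A + (3/2)q_A²). Setting ∂π_A/∂q_A = 0: 81 - 5q_A - (q_M) = 0.
Meridian's profit: π_M = (130 - Q)q_M - (23q_M + (3/2)q_M²). Setting ∂π_M/∂q_M = 0: 107 - 5q_M - (q_A) = 0.
So q_A = (81 - q_M)/5 and q_M = (107 - q_A)/5.
Solving the pair: q_A = 149/12, q_M = 227/12.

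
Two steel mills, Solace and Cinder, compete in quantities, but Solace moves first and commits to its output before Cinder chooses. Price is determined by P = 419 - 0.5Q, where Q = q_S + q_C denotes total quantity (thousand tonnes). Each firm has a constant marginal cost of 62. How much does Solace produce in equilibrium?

357

Solve by backward induction. Given q_S, the follower Cinder maximises π_C = (419 - (1/2)q_S - (1/2)q_C)q_C - 62q_C.
Setting the follower's marginal profit to zero, 357 - (1/2)q_S - q_C = 0, i.e. q_C = (357 - (1/2)q_S).
Solace substitutes q_C(q_S) into its own profit: π_S = q_S(419 - (1/2)q_S - (357 - (1/2)q_S)/2) - 62q_S = (481/2 - (1/4)q_S)q_S - 62q_S.
Leader FOC: 357/2 - (1/2)q_S = 0, so q_S = 357.
Then q_C = (357 - (1/2)·357) = 357/2.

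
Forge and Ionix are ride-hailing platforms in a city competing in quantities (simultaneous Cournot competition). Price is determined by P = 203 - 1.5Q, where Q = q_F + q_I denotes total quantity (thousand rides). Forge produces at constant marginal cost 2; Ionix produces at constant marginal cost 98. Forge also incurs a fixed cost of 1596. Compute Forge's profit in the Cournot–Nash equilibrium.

4938

Forge's profit: π_F = (203 - 1.5Q)q_F - (2q_F). Setting ∂π_F/∂q_F = 0: 201 - 3q_F - (3/2)(q_I) = 0.
Ionix's first-order condition: 105 - 3q_I - (3/2)(q_F) = 0.
Rearranging gives the reaction functions q_F = (201 - (3/2)q_I)/3 and q_I = (105 - (3/2)q_F)/3.
Substituting one into the other gives q_F = 66 and q_I = 2.
Price P = 203 - (3/2)·68 = 101.
Forge's profit: (101 - 2)·66 - 1596 = 4938.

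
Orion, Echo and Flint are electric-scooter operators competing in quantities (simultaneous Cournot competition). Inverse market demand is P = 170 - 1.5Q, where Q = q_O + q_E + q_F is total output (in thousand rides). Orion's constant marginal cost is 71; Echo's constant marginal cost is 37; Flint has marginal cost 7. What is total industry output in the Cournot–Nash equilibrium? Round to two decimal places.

Orion's profit: π_O = (170 - 1.5Q)q_O - (71q_O). Setting ∂π_O/∂q_O = 0: 99 - 3q_O - (3/2)(q_E + q_F) = 0.
Echo's first-order condition: 133 - 3q_E - (3/2)(q_O + q_F) = 0.
Flint's profit: π_F = (170 - 1.5Q)q_F - (7q_F). Setting ∂π_F/∂q_F = 0: 163 - 3q_F - (3/2)(q_O + q_E) = 0.
Summing all 3 equations gives 395 − 6Q = 0, hence Q = 395/6.
Back-substituting: q_O = (99 − 395/4)/(3/2) = 1/6, q_E = (133 − 395/4)/(3/2) = 137/6, q_F = (163 − 395/4)/(3/2) = 257/6.
Total output Q = 1/6 + 137/6 + 257/6 = 395/6.

65.83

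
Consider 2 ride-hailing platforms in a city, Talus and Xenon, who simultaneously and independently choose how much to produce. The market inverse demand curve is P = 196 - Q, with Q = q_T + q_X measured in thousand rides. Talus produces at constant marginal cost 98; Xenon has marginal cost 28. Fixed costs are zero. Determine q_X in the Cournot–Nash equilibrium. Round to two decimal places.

Talus's profit: π_T = (196 - Q)q_T - (98q_T). Setting ∂π_T/∂q_T = 0: 98 - 2q_T - (q_X) = 0.
Xenon's profit: π_X = (196 - Q)q_X - (28q_X). Setting ∂π_X/∂q_X = 0: 168 - 2q_X - (q_T) = 0.
So q_T = (98 - q_X)/2 and q_X = (168 - q_T)/2.
Solving the pair: q_T = 28/3, q_X = 238/3.

79.33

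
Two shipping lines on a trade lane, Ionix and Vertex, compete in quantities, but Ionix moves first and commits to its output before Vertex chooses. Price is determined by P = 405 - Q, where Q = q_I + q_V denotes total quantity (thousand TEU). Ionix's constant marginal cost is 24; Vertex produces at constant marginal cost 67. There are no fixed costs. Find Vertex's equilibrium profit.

3969

The follower Vertex best-responds to any q_I: π_V = (405 - Q)q_V - 67q_V.
Follower FOC: 338 - q_I - 2q_V = 0, so q_V(q_I) = (338 - q_I)/2.
The leader anticipates this reaction. Substituting into P = 405 - Q gives P = 236 - (1/2)q_I, so π_I = (236 - (1/2)q_I)q_I - 24q_I.
Leader FOC: 212 - q_I = 0, so q_I = 212.
Then q_V = (338 - 212)/2 = 63.
Price P = 405 - 275 = 130.
Vertex's profit: (130 - 67)·63 = 3969.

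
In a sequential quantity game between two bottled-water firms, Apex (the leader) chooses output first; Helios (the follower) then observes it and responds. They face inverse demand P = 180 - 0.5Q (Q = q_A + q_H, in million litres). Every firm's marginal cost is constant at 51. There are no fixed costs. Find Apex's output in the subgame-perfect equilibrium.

The follower Helios best-responds to any q_A: π_H = (180 - 0.5Q)q_H - 51q_H.
Setting the follower's marginal profit to zero, 129 - (1/2)q_A - q_H = 0, i.e. q_H = (129 - (1/2)q_A).
The leader anticipates this reaction. Substituting into P = 180 - 0.5Q gives P = 231/2 - (1/4)q_A, so π_A = (231/2 - (1/4)q_A)q_A - 51q_A.
Maximising: ∂π_A/∂q_A = 129/2 - (1/2)q_A = 0, giving q_A = 129.
Then q_H = (129 - (1/2)·129) = 129/2.

129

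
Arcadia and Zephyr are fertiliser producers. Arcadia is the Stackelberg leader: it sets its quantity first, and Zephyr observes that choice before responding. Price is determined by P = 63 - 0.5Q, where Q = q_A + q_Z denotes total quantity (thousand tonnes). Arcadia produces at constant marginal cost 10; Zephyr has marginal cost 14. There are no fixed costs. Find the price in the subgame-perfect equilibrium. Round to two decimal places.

24.25

The follower Zephyr best-responds to any q_A: π_Z = (63 - 0.5Q)q_Z - 14q_Z.
Follower FOC: 49 - (1/2)q_A - q_Z = 0, so q_Z(q_A) = (49 - (1/2)q_A).
The leader anticipates this reaction. Substituting into P = 63 - 0.5Q gives P = 77/2 - (1/4)q_A, so π_A = (77/2 - (1/4)q_A)q_A - 10q_A.
Maximising: ∂π_A/∂q_A = 57/2 - (1/2)q_A = 0, giving q_A = 57.
Then q_Z = (49 - (1/2)·57) = 41/2.
Total output Q = 155/2, so price P = 63 - (1/2)·(155/2) = 97/4.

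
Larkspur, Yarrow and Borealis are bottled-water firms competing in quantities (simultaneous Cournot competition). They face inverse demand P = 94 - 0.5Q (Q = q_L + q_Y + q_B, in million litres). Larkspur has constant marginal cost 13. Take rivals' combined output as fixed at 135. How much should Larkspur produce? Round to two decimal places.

13.50

With rivals' combined output fixed at 135, Larkspur's profit is π_L = (94 - (1/2)·135 - (1/2)q_L)q_L - (13q_L) = (53/2 - (1/2)q_L)q_L - (13q_L).
∂π_L/∂q_L = 27/2 - q_L = 0, so q_L = 27/2.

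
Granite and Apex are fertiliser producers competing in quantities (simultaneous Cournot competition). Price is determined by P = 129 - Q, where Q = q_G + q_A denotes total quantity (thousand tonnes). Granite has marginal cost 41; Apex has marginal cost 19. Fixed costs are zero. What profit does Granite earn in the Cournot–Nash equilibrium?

484

Granite's profit: π_G = (129 - Q)q_G - (41q_G). Setting ∂π_G/∂q_G = 0: 88 - 2q_G - (q_A) = 0.
Apex's profit: π_A = (129 - Q)q_A - (19q_A). Setting ∂π_A/∂q_A = 0: 110 - 2q_A - (q_G) = 0.
Best responses: q_G = (88 - q_A)/2, q_A = (110 - q_G)/2.
Solving the pair: q_G = 22, q_A = 44.
Price P = 129 - 66 = 63.
Granite's profit: (63 - 41)·22 = 484.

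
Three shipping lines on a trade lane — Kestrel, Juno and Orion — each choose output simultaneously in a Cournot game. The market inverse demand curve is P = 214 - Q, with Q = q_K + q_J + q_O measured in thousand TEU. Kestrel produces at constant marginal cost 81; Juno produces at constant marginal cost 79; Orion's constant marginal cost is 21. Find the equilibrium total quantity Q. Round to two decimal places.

115.25

Kestrel's profit: π_K = (214 - Q)q_K - (81q_K). Setting ∂π_K/∂q_K = 0: 133 - 2q_K - (q_J + q_O) = 0.
Juno's first-order condition: 135 - 2q_J - (q_K + q_O) = 0.
Orion's first-order condition: 193 - 2q_O - (q_K + q_J) = 0.
Adding the 3 conditions: 461 − 2Q − 2Q = 0, i.e. Q = 461/4.
Back-substituting: q_K = (133 − 461/4) = 71/4, q_J = (135 − 461/4) = 79/4, q_O = (193 − 461/4) = 311/4.
Total output Q = 71/4 + 79/4 + 311/4 = 461/4.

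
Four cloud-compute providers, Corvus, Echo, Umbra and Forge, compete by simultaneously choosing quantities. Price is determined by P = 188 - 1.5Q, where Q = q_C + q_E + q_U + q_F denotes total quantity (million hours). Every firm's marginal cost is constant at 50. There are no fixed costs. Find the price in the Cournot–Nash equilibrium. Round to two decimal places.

77.60

A representative firm's profit is π_i = q_i(188 - 1.5Q) - 50q_i.
Setting ∂π_i/∂q_i = 0 with rivals' quantities fixed: 138 - 3q_i - (3/2)·Σ_{j≠i} q_j = 0.
By symmetry each firm produces the same amount; substituting Σ_{j≠i} q_j = 3q_i yields q_i = 138/(15/2) = 92/5.
Total output Q = 368/5, so price P = 188 - (3/2)·(368/5) = 388/5.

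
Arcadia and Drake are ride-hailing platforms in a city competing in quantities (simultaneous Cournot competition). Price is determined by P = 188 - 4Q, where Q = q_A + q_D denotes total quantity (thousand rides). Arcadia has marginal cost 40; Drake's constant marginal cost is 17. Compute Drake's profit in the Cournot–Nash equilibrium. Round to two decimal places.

Arcadia's profit: π_A = (188 - 4Q)q_A - (40q_A). Setting ∂π_A/∂q_A = 0: 148 - 8q_A - 4(q_D) = 0.
Drake's profit: π_D = (188 - 4Q)q_D - (17q_D). Setting ∂π_D/∂q_D = 0: 171 - 8q_D - 4(q_A) = 0.
Rearranging gives the reaction functions q_A = (148 - 4q_D)/8 and q_D = (171 - 4q_A)/8.
Substituting one into the other gives q_A = 125/12 and q_D = 97/6.
Price P = 188 - 4·(319/12) = 245/3.
Drake's profit: (245/3 - 17)·(97/6) = 1045.4444.

1045.44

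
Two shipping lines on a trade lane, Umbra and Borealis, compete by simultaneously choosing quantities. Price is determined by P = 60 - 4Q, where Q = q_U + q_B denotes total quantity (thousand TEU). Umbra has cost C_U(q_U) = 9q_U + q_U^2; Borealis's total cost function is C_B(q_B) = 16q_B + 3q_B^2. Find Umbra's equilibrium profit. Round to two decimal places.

94.12

Umbra's profit: π_U = (60 - 4Q)q_U - (9q_U + q_U²). Setting ∂π_U/∂q_U = 0: 51 - 10q_U - 4(q_B) = 0.
Borealis's profit: π_B = (60 - 4Q)q_B - (16q_B + 3q_B²). Setting ∂π_B/∂q_B = 0: 44 - 14q_B - 4(q_U) = 0.
Rearranging gives the reaction functions q_U = (51 - 4q_B)/10 and q_B = (44 - 4q_U)/14.
Solving the pair: q_U = 269/62, q_B = 59/31.
Price P = 60 - 4·(387/62) = 1086/31.
Umbra's profit: (1086/31)·(269/62) - 9·(269/62) - (269/62)² = 94.1220.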